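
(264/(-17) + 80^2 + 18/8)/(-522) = -434297/35496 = -12.24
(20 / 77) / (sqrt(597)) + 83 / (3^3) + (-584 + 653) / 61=20*sqrt(597) / 45969 + 6926 / 1647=4.22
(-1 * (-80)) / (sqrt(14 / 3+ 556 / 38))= 8 * sqrt(627) / 11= 18.21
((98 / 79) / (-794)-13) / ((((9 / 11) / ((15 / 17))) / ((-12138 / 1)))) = 5337683120 / 31363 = 170190.45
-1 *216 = -216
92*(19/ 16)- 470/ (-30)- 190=-781/ 12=-65.08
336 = 336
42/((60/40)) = 28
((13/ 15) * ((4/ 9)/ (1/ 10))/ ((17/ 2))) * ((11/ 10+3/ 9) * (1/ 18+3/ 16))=3913/ 24786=0.16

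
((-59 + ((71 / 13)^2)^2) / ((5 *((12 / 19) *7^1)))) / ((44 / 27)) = 184420251 / 7997080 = 23.06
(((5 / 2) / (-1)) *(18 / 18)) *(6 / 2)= -15 / 2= -7.50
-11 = -11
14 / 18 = 7 / 9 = 0.78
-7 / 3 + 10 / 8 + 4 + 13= 191 / 12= 15.92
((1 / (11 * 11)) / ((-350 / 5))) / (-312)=1 / 2642640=0.00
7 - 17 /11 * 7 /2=35 /22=1.59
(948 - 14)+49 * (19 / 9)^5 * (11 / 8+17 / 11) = 6934.70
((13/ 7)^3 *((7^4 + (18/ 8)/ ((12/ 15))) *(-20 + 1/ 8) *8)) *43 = -105269389.91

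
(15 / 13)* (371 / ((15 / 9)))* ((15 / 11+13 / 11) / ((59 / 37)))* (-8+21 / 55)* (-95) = 27538723044 / 92807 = 296731.10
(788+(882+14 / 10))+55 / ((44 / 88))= 8907 / 5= 1781.40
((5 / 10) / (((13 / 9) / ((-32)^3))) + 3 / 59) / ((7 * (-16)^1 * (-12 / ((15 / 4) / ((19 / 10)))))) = -217496625 / 13057408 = -16.66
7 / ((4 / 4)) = 7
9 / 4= 2.25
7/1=7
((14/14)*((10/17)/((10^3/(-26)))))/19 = -13/16150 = -0.00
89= 89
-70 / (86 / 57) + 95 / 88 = -171475 / 3784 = -45.32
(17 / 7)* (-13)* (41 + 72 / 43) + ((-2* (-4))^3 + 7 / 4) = -1003585 / 1204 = -833.54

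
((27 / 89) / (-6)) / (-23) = 9 / 4094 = 0.00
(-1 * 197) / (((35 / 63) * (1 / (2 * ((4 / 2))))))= -7092 / 5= -1418.40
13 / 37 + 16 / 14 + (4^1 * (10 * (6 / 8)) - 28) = 905 / 259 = 3.49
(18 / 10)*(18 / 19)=162 / 95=1.71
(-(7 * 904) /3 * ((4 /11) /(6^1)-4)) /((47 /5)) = 4113200 /4653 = 883.99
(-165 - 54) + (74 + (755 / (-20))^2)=20481 / 16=1280.06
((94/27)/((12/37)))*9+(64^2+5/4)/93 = 156985/1116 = 140.67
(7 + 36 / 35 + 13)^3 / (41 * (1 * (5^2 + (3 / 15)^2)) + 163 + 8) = 398688256 / 51348815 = 7.76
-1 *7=-7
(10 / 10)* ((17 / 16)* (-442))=-3757 / 8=-469.62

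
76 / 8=19 / 2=9.50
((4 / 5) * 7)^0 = 1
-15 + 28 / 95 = -1397 / 95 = -14.71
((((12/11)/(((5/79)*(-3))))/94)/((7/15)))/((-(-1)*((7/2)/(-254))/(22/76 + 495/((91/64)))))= 13187094276/3981887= 3311.77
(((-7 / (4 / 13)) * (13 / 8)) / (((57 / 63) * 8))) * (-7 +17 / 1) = -124215 / 2432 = -51.08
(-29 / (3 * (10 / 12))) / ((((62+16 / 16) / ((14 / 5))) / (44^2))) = -224576 / 225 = -998.12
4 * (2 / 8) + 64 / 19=83 / 19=4.37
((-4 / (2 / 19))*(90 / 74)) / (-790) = 171 / 2923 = 0.06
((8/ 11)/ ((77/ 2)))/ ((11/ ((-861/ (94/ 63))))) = -61992/ 62557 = -0.99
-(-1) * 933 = 933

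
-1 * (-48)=48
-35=-35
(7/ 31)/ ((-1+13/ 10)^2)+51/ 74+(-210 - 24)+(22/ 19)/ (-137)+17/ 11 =-135531500641/ 591156918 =-229.26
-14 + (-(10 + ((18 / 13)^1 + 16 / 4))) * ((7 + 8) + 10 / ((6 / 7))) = -16546 / 39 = -424.26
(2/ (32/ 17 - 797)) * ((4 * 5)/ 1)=-680/ 13517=-0.05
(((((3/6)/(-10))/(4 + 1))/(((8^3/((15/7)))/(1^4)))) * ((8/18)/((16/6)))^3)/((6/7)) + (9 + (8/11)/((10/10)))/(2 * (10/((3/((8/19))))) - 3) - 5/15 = -27158446201/535265280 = -50.74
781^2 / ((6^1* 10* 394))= 609961 / 23640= 25.80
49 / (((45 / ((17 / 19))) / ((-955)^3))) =-145105913575 / 171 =-848572594.01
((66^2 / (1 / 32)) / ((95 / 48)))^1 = 6690816 / 95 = 70429.64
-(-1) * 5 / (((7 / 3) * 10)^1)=3 / 14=0.21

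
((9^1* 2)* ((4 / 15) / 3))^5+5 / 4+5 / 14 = 1058129 / 87500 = 12.09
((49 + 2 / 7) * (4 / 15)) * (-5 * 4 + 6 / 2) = -1564 / 7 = -223.43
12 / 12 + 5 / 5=2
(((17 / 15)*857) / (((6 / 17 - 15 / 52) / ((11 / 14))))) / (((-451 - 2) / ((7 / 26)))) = -2724403 / 387315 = -7.03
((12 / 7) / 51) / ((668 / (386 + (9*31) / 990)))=42491 / 2186030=0.02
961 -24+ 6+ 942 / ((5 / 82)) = 81959 / 5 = 16391.80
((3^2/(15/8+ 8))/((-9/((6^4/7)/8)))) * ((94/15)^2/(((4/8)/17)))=-43261056/13825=-3129.19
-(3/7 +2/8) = -19/28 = -0.68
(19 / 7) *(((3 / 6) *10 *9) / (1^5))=855 / 7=122.14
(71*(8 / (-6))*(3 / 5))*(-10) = 568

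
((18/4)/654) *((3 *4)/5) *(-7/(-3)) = 21/545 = 0.04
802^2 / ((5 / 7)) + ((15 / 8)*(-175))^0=4502433 / 5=900486.60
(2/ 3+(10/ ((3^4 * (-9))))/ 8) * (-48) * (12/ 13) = -31024/ 1053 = -29.46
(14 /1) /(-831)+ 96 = 79762 /831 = 95.98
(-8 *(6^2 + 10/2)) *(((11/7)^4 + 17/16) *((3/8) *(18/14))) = -304505811/268912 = -1132.36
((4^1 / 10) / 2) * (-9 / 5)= -9 / 25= -0.36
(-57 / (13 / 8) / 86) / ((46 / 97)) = -11058 / 12857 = -0.86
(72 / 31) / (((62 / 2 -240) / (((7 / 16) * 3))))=-189 / 12958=-0.01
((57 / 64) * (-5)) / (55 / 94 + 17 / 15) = -2.59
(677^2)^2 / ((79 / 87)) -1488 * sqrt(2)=18275696084967 / 79 -1488 * sqrt(2)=231337923021.81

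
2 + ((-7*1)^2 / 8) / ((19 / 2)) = 201 / 76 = 2.64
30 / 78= 5 / 13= 0.38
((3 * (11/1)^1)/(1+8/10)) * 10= 550/3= 183.33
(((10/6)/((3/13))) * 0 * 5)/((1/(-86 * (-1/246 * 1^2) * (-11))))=0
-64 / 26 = -32 / 13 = -2.46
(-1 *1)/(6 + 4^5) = -1/1030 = -0.00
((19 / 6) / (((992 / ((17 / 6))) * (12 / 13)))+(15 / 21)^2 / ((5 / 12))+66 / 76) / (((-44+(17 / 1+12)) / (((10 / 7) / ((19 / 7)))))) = -838927253 / 11370772224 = -0.07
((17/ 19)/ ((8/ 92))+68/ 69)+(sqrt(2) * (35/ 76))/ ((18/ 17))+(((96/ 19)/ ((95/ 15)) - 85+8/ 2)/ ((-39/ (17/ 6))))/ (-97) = 595 * sqrt(2)/ 1368+352263188/ 31410249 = 11.83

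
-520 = -520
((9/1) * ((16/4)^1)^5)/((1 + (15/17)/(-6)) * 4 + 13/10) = 174080/89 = 1955.96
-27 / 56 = -0.48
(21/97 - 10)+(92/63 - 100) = -661963/6111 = -108.32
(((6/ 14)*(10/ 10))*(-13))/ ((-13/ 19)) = 57/ 7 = 8.14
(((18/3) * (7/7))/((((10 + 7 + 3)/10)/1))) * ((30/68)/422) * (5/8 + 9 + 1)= 225/6752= 0.03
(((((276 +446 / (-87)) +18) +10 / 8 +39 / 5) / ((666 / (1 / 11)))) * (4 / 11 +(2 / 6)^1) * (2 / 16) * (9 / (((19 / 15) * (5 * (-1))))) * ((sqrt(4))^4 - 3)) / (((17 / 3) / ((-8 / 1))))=154997713 / 1677442360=0.09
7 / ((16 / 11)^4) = 102487 / 65536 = 1.56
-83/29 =-2.86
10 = 10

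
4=4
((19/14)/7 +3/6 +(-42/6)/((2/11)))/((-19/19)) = 3705/98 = 37.81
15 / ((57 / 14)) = 70 / 19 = 3.68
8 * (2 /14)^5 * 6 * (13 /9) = 208 /50421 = 0.00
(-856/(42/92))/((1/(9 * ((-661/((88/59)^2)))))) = 16987847403/3388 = 5014122.61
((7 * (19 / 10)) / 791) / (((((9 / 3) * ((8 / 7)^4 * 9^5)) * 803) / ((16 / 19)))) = 2401 / 41149802580480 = 0.00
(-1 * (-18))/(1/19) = 342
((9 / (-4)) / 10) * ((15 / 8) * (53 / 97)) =-0.23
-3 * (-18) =54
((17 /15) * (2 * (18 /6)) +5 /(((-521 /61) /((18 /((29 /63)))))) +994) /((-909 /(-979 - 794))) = 14553588942 /7630045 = 1907.41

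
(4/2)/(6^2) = 1/18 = 0.06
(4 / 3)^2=16 / 9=1.78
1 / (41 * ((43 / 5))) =5 / 1763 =0.00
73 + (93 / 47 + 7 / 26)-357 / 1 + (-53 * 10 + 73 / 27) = -26693741 / 32994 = -809.05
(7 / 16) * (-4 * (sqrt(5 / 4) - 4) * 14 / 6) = 49 / 3 - 49 * sqrt(5) / 24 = 11.77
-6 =-6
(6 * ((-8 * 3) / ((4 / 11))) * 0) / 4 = 0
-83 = -83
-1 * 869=-869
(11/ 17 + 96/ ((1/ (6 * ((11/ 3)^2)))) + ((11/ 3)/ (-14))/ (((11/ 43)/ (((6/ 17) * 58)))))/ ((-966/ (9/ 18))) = -306373/ 76636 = -4.00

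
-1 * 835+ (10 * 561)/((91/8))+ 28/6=-92041/273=-337.15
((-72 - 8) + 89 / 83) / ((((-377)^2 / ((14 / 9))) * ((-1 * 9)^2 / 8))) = -733712 / 8599799403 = -0.00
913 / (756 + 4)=913 / 760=1.20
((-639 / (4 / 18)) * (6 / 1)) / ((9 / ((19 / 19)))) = -1917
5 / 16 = 0.31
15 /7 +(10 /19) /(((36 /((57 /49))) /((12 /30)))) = 316 /147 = 2.15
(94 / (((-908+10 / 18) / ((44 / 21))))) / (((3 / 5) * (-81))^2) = -103400 / 1125257427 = -0.00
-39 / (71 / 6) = -234 / 71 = -3.30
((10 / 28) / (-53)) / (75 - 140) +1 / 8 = 4827 / 38584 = 0.13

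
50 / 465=10 / 93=0.11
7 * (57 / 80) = 399 / 80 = 4.99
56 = 56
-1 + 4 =3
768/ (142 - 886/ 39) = 7488/ 1163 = 6.44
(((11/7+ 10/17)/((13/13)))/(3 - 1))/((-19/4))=-514/2261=-0.23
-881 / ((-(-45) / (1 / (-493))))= 881 / 22185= 0.04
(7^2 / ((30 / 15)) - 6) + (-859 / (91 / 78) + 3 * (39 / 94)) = -235742 / 329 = -716.54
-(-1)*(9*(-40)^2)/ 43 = 14400/ 43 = 334.88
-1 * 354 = -354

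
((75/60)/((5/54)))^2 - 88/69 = 49949/276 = 180.97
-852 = -852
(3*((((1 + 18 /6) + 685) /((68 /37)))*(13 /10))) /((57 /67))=22204403 /12920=1718.61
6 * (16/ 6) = 16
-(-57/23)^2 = -3249/529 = -6.14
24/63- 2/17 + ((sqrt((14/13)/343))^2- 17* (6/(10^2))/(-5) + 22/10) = 21688687/8121750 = 2.67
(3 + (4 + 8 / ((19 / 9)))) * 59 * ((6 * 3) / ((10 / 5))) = 108855 / 19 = 5729.21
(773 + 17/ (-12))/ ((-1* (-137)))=5.63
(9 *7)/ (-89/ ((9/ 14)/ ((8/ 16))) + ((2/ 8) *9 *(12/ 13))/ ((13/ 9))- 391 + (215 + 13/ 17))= -1628991/ 6283759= -0.26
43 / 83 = 0.52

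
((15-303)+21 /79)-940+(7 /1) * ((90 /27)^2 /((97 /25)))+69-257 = -96256439 /68967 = -1395.69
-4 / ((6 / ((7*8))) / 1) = -112 / 3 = -37.33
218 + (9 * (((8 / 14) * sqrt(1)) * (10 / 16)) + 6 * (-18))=1585 / 14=113.21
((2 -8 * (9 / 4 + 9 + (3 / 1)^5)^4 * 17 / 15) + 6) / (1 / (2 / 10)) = -6061937833339 / 800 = -7577422291.67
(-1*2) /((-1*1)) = 2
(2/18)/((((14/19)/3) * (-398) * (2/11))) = -209/33432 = -0.01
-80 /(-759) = 80 /759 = 0.11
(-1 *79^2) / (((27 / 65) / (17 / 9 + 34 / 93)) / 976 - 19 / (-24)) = -7881.49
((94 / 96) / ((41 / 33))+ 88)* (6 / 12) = 58245 / 1312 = 44.39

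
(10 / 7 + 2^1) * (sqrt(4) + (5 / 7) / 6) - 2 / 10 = 1731 / 245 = 7.07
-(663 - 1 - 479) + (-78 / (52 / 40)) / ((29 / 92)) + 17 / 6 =-64469 / 174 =-370.51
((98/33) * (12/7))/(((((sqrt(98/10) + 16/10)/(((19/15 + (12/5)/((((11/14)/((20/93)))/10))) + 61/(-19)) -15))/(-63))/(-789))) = 7484440517568/12899689 -6548885452872 * sqrt(5)/12899689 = -554998.85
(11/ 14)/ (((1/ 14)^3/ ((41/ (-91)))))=-12628/ 13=-971.38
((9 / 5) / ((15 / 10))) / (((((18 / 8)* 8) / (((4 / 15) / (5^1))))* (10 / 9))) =2 / 625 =0.00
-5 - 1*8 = -13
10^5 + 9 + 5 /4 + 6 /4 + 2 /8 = 100012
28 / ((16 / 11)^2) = 847 / 64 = 13.23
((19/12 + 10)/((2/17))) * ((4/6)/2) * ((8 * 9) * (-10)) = -23630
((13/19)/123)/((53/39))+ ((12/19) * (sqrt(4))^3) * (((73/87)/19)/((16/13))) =4217473/22749137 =0.19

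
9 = 9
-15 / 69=-5 / 23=-0.22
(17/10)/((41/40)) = 68/41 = 1.66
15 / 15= 1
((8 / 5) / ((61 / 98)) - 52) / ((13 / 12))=-180912 / 3965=-45.63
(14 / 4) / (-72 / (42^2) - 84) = -343 / 8236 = -0.04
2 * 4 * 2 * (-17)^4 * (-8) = -10690688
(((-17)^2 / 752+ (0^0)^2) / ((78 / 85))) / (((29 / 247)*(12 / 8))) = 560405 / 65424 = 8.57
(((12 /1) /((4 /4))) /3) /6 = 2 /3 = 0.67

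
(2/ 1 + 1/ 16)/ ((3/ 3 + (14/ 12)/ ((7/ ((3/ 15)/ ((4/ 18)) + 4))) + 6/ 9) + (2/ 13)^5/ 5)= 183790035/ 221292164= 0.83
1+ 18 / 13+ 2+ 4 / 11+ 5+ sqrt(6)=12.20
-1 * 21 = -21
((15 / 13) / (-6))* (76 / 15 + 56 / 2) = -248 / 39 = -6.36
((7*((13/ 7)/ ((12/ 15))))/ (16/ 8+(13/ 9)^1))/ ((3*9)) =65/ 372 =0.17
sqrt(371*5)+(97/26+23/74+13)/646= 8197/310726+sqrt(1855)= 43.10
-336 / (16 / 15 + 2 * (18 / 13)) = -16380 / 187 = -87.59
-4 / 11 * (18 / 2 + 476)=-1940 / 11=-176.36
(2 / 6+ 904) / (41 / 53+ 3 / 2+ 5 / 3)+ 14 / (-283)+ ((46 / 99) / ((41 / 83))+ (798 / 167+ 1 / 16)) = 904713268882475 / 3845855935152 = 235.24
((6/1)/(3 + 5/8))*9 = 432/29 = 14.90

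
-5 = -5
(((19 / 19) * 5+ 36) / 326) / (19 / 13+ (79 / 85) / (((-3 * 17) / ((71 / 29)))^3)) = 146571879452895 / 1703193906762488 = 0.09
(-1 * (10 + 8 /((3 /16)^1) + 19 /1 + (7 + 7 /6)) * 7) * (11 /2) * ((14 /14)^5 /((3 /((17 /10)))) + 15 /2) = -4462843 /180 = -24793.57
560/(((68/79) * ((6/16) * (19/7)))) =619360/969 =639.17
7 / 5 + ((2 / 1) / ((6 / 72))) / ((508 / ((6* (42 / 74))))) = 36673 / 23495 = 1.56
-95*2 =-190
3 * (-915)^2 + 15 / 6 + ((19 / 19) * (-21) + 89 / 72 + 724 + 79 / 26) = 2351592149 / 936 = 2512384.77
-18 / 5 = -3.60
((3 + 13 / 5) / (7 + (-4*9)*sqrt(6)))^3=-6261325056*sqrt(6) / 57669043697875 - 3592203328 / 57669043697875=-0.00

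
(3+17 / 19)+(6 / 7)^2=4310 / 931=4.63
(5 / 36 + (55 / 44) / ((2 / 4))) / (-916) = -95 / 32976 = -0.00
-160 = -160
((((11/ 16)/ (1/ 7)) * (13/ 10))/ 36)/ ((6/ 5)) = 1001/ 6912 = 0.14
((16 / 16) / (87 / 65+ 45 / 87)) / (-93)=-1885 / 325314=-0.01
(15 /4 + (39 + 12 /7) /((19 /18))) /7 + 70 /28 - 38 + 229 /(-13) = -119933 /2548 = -47.07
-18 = -18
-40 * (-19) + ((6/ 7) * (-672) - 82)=102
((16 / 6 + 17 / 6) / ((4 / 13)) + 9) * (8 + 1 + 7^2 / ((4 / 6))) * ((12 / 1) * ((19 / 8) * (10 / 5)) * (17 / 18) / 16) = 3819475 / 512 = 7459.91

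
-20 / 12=-5 / 3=-1.67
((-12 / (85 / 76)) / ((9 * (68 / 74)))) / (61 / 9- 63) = 8436 / 365585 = 0.02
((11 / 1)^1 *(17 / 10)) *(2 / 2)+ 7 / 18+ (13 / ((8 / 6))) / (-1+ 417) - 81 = -61.89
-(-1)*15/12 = 5/4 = 1.25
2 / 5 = 0.40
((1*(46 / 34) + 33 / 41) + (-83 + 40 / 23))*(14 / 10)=-8876707 / 80155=-110.74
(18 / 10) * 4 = 36 / 5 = 7.20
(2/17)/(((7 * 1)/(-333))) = -666/119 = -5.60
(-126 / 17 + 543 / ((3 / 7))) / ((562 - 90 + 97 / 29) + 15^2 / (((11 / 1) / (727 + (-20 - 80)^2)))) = 0.01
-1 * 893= -893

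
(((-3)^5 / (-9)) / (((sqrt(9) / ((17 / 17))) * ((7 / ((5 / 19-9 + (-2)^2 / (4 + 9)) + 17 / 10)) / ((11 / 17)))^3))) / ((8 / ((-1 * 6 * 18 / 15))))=495033423925137471 / 253940367614570000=1.95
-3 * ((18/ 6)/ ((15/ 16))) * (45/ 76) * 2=-11.37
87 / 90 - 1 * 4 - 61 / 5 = -457 / 30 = -15.23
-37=-37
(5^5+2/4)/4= 6251/8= 781.38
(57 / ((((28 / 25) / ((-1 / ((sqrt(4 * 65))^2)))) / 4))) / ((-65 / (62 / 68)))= 1767 / 160888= 0.01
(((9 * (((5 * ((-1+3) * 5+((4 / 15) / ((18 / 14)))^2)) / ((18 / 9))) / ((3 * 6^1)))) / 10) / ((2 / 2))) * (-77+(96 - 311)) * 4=-26722964 / 18225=-1466.28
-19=-19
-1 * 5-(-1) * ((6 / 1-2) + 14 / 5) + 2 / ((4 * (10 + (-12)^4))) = 373433 / 207460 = 1.80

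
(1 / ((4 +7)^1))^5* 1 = 0.00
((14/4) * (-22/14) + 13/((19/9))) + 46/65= 3373/2470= 1.37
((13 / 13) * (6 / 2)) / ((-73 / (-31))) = 93 / 73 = 1.27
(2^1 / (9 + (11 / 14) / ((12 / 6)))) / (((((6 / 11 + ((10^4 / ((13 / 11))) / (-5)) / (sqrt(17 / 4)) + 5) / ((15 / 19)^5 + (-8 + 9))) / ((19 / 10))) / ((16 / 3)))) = -0.00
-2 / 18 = -1 / 9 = -0.11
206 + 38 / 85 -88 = 10068 / 85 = 118.45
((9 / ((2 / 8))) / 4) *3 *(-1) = -27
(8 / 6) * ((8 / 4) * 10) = 80 / 3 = 26.67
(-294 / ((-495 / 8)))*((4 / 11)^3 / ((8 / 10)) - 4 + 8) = 4236736 / 219615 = 19.29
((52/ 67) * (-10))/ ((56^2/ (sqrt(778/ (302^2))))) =-0.00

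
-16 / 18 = -8 / 9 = -0.89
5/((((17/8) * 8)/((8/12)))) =10/51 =0.20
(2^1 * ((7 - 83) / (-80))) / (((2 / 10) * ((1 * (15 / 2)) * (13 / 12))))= 76 / 65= 1.17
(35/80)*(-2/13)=-7/104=-0.07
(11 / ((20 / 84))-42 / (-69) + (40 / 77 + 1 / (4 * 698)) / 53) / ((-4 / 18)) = -552128150439 / 2620654960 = -210.68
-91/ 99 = -0.92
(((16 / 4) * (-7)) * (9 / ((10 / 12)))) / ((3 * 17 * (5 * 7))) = -0.17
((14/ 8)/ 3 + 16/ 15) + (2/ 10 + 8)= 197/ 20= 9.85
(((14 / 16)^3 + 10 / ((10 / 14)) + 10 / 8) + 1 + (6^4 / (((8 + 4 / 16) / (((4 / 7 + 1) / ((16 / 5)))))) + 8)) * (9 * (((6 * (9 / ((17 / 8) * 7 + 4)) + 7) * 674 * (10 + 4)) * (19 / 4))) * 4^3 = 31387454731179 / 1208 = 25982992327.13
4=4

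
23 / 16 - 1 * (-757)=12135 / 16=758.44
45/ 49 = 0.92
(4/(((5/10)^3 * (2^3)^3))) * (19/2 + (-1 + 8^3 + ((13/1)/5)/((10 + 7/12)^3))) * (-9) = -95956905987/327741280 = -292.78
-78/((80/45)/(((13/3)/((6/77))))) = -39039/16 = -2439.94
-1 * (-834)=834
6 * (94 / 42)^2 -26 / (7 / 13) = -2680 / 147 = -18.23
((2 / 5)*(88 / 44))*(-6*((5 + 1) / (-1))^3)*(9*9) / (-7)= -419904 / 35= -11997.26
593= 593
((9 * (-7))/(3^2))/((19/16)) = -112/19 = -5.89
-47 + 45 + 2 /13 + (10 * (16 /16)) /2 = 41 /13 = 3.15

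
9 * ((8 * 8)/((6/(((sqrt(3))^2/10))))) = 144/5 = 28.80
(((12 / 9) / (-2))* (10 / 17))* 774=-5160 / 17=-303.53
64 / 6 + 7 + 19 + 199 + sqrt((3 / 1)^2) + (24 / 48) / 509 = 728891 / 3054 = 238.67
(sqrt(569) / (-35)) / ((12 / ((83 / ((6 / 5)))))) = -83 * sqrt(569) / 504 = -3.93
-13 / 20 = -0.65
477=477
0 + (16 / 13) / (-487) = -16 / 6331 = -0.00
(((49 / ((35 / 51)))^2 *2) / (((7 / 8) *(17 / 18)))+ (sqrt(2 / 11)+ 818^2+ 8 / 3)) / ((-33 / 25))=-51109844 / 99-25 *sqrt(22) / 363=-516261.37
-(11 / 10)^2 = -121 / 100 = -1.21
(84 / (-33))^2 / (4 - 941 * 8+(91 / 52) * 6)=-1568 / 1818267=-0.00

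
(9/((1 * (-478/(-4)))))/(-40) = -9/4780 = -0.00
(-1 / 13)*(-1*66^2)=4356 / 13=335.08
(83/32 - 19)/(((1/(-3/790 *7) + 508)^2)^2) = -102102525/304667455603630592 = -0.00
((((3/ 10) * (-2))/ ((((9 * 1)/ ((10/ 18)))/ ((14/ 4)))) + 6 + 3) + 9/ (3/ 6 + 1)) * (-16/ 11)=-584/ 27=-21.63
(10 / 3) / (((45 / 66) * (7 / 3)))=44 / 21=2.10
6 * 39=234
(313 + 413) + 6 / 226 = 726.03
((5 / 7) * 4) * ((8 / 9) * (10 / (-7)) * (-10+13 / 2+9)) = -8800 / 441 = -19.95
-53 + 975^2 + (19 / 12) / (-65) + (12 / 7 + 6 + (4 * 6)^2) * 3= 5199684227 / 5460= 952323.12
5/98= 0.05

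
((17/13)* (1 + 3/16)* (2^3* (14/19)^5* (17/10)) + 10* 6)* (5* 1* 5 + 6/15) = 69482929868/42354325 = 1640.52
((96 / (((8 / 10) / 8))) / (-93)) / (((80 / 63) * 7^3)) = -36 / 1519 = -0.02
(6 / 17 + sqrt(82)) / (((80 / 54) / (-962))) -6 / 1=-6115.30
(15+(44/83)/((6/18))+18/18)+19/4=7417/332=22.34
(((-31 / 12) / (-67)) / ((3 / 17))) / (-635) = -527 / 1531620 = -0.00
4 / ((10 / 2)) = 4 / 5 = 0.80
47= 47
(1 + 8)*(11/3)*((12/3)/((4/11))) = 363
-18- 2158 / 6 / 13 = -137 / 3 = -45.67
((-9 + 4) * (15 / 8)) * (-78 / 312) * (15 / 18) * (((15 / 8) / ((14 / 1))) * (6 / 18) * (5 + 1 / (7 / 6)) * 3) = 76875 / 50176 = 1.53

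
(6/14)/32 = 3/224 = 0.01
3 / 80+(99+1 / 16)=991 / 10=99.10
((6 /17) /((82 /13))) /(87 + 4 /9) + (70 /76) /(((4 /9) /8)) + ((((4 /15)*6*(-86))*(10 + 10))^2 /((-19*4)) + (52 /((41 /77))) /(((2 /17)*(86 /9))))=-44613032946277 /448156363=-99547.92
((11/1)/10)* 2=11/5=2.20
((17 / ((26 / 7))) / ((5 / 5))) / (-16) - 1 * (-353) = 146729 / 416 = 352.71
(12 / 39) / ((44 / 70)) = 70 / 143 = 0.49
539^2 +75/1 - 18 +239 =290817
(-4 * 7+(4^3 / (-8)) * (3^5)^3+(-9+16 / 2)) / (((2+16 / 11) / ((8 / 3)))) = -5050816540 / 57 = -88610816.49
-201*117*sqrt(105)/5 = -23517*sqrt(105)/5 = -48195.51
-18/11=-1.64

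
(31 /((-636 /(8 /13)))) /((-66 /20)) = 620 /68211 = 0.01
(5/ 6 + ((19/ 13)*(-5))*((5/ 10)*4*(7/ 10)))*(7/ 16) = -5131/ 1248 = -4.11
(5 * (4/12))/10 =1/6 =0.17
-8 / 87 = -0.09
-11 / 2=-5.50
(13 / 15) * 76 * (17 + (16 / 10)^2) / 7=161044 / 875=184.05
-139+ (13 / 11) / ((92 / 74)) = -69853 / 506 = -138.05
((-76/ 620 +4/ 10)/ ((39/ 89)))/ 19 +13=1496942/ 114855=13.03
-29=-29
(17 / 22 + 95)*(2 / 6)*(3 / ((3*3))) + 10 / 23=50441 / 4554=11.08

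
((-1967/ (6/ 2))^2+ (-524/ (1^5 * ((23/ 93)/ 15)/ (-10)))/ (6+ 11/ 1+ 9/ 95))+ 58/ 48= 150768497531/ 336168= 448491.52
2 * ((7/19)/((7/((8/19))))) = 16/361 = 0.04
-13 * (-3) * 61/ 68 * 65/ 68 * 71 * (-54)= -296435295/ 2312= -128215.96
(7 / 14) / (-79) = -1 / 158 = -0.01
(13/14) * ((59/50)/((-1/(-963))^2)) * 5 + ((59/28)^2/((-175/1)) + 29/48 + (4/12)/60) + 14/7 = 392099927126/77175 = 5080659.89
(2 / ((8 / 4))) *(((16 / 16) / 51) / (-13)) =-1 / 663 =-0.00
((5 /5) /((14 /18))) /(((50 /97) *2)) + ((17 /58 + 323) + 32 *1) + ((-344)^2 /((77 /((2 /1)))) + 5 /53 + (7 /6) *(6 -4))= 121874507483 /35504700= 3432.63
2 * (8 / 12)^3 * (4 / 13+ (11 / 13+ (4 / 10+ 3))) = 4736 / 1755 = 2.70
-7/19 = -0.37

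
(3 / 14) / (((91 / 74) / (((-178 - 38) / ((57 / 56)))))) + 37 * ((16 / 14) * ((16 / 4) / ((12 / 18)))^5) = 568454976 / 1729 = 328776.74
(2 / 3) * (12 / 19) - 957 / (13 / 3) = -54445 / 247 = -220.43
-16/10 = -8/5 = -1.60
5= 5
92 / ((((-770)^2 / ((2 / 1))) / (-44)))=-184 / 13475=-0.01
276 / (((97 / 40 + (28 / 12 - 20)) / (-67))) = 2219040 / 1829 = 1213.25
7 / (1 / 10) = 70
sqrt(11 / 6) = sqrt(66) / 6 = 1.35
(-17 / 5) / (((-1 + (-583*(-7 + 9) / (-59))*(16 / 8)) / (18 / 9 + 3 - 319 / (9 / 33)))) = 3504482 / 34095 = 102.79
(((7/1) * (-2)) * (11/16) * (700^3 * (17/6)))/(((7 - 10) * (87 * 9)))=28061687500/7047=3982075.71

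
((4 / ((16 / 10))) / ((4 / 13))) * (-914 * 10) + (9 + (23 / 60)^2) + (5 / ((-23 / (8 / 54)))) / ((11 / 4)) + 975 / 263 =-74249.66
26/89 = 0.29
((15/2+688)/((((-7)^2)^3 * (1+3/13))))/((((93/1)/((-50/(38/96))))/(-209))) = 4972825/3647119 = 1.36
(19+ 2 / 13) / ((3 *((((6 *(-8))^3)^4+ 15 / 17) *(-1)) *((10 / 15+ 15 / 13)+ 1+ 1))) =-1411 / 126301580022485411169001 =-0.00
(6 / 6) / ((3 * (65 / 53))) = 53 / 195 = 0.27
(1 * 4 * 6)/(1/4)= 96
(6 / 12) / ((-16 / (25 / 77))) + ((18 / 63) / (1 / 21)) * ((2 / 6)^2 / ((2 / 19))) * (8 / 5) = 374153 / 36960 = 10.12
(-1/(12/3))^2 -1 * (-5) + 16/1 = 337/16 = 21.06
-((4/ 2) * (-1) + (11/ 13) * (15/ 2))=-113/ 26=-4.35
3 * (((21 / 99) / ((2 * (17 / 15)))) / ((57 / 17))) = 35 / 418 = 0.08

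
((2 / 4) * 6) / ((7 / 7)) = 3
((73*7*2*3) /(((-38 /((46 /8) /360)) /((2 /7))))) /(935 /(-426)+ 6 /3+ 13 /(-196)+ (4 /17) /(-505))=10029410797 /7126462772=1.41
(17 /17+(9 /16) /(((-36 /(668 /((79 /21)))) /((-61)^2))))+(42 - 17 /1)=-10298.01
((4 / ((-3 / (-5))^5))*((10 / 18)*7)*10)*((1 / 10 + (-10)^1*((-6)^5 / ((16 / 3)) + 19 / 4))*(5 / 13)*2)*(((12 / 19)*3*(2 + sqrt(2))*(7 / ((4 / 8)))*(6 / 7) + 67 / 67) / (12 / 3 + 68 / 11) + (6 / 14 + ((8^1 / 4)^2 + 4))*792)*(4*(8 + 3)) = 14653705000000*sqrt(2) / 6669 + 1183538539304687500 / 180063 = 6576021020143.72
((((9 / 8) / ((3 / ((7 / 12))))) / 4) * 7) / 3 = 49 / 384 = 0.13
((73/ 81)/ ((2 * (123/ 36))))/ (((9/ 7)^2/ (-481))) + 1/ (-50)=-172143367/ 4483350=-38.40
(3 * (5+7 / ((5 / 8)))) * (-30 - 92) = -29646 / 5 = -5929.20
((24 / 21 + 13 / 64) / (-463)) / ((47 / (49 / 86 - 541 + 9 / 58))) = 406254969 / 12156913216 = 0.03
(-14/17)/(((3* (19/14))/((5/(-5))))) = 196/969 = 0.20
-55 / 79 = -0.70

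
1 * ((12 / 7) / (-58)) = -6 / 203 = -0.03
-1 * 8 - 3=-11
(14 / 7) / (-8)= -1 / 4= -0.25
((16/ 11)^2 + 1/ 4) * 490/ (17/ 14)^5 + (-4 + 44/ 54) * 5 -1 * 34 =1805196512044/ 4638672819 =389.16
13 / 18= 0.72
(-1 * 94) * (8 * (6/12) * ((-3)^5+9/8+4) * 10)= 894410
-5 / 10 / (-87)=1 / 174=0.01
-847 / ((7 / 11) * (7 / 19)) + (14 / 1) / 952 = -1719645 / 476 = -3612.70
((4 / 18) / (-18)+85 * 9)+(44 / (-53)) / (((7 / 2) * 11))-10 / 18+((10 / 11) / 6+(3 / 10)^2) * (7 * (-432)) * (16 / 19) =23456039021 / 157016475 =149.39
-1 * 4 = -4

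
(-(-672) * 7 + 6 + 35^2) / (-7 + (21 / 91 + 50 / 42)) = -1620255 / 1523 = -1063.86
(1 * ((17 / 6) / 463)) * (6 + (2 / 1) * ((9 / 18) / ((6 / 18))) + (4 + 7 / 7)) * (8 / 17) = 56 / 1389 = 0.04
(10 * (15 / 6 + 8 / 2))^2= 4225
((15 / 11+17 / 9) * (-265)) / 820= -8533 / 8118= -1.05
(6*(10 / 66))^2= 100 / 121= 0.83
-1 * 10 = -10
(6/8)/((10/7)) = 21/40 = 0.52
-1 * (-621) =621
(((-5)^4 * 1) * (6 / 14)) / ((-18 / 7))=-625 / 6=-104.17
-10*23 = -230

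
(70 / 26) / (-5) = -7 / 13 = -0.54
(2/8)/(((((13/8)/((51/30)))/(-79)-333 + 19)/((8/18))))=-5372/15181857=-0.00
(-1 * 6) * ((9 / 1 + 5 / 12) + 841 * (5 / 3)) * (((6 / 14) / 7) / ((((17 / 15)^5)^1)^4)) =-2413138809018802642822265625 / 56899239693066015313622414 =-42.41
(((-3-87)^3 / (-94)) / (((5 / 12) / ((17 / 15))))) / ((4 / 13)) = 3222180 / 47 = 68557.02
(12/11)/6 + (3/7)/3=0.32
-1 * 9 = -9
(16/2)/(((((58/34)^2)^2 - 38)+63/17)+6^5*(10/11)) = 3674924/3235432991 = 0.00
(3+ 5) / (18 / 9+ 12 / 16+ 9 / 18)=32 / 13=2.46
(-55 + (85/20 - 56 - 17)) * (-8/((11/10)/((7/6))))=1050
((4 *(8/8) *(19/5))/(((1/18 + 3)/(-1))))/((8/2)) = -342/275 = -1.24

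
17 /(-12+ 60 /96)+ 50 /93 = -8098 /8463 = -0.96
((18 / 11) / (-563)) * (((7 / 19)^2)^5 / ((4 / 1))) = -2542277241 / 75939386669123186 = -0.00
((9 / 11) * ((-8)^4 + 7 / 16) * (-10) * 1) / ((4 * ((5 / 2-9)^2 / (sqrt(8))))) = -2949435 * sqrt(2) / 7436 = -560.94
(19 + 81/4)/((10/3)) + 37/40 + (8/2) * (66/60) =171/10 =17.10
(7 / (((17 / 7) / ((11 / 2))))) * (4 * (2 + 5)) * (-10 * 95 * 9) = -64518300 / 17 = -3795194.12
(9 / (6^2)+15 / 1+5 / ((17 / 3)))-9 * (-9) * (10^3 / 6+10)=974177 / 68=14326.13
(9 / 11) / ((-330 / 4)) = -6 / 605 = -0.01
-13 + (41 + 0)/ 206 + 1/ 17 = -44623/ 3502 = -12.74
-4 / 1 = -4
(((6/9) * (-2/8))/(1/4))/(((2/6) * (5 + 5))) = -1/5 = -0.20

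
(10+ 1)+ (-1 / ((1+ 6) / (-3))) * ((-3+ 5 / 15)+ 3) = 78 / 7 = 11.14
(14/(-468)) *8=-28/117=-0.24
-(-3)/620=3/620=0.00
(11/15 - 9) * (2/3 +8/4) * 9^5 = -6508512/5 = -1301702.40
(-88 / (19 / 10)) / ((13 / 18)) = -15840 / 247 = -64.13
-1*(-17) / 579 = 17 / 579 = 0.03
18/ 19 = 0.95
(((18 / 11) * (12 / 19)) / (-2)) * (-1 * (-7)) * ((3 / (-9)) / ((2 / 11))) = 126 / 19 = 6.63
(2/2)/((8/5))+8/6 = 47/24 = 1.96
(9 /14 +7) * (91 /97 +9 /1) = 75.96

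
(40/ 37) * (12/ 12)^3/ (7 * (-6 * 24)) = -0.00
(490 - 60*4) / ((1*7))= 250 / 7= 35.71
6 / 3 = 2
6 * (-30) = -180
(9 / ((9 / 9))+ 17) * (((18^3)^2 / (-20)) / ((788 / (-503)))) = 28224103.14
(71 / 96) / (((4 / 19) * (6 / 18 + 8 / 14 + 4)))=9443 / 13184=0.72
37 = 37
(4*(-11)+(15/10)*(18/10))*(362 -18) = -71036/5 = -14207.20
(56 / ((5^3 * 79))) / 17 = 0.00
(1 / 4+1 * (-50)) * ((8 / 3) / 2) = -66.33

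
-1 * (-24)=24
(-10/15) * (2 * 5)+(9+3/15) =38/15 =2.53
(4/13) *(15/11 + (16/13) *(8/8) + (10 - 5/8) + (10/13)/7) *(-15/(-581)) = 1450965/15121106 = 0.10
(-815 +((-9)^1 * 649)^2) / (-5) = -34116466 / 5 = -6823293.20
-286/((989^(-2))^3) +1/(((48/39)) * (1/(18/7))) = -14987590195985856424859/56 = -267635539214033150443.91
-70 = -70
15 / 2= 7.50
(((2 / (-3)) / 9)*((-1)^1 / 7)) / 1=2 / 189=0.01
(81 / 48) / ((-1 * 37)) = -27 / 592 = -0.05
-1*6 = -6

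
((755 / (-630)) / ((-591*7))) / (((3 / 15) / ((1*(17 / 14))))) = 12835 / 7297668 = 0.00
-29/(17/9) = -15.35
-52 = -52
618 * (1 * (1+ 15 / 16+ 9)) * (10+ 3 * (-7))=-594825 / 8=-74353.12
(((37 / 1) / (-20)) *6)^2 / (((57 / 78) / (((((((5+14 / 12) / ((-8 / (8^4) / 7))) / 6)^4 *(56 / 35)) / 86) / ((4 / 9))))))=10748694999310769586176 / 8272125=1299387400373032.27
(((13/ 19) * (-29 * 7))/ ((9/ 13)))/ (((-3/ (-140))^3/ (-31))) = 2918290648000/ 4617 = 632075080.79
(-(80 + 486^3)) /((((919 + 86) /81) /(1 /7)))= -3099366072 /2345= -1321691.29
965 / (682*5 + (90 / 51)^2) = 55777 / 197278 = 0.28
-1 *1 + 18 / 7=1.57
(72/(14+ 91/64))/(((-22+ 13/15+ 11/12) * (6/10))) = -153600/399077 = -0.38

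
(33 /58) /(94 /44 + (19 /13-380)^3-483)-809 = -61508218088032016 /76029935830945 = -809.00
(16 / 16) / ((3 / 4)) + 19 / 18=43 / 18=2.39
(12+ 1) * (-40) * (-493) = 256360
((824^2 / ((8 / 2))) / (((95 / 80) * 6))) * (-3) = -1357952 / 19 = -71471.16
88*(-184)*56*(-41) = 37176832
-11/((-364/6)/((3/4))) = 99/728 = 0.14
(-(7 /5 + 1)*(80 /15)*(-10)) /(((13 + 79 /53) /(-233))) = -12349 /6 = -2058.17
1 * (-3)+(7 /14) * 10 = 2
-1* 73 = -73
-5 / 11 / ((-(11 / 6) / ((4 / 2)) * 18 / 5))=50 / 363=0.14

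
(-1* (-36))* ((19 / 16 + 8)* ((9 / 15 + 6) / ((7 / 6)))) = 18711 / 10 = 1871.10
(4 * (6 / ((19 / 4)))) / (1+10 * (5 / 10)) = 0.84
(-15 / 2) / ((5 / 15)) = -45 / 2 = -22.50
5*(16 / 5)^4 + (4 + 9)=537.29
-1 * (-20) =20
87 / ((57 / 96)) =146.53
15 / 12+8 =37 / 4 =9.25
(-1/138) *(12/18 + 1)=-5/414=-0.01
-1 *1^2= -1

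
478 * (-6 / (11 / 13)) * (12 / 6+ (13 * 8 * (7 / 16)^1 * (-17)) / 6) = 4731961 / 11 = 430178.27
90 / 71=1.27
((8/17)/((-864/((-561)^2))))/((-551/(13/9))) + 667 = 39718577/59508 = 667.45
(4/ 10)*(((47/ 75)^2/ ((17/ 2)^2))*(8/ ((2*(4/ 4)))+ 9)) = 229736/ 8128125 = 0.03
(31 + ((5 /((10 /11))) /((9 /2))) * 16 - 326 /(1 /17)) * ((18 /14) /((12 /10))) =-247115 /42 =-5883.69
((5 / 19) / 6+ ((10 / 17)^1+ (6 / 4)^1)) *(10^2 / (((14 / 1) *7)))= 103300 / 47481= 2.18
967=967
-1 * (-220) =220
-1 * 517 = -517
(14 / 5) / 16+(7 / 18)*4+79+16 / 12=29543 / 360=82.06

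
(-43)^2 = 1849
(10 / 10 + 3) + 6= 10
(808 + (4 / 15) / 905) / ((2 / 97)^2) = 25800898759 / 13575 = 1900618.69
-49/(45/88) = -4312/45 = -95.82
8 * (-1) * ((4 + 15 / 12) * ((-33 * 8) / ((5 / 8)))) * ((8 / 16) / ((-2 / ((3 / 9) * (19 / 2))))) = -70224 / 5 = -14044.80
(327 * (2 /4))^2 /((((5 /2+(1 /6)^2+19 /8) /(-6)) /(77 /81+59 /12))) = -67757343 /353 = -191947.15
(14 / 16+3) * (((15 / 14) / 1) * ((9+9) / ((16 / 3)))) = 12555 / 896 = 14.01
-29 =-29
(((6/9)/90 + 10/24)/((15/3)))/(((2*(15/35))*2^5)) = 1603/518400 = 0.00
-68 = -68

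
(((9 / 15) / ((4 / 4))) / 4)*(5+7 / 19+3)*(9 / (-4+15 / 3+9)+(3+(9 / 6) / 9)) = 9699 / 1900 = 5.10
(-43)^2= 1849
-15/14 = -1.07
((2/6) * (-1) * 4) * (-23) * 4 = 368/3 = 122.67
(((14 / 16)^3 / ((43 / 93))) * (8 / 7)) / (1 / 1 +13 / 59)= 89621 / 66048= 1.36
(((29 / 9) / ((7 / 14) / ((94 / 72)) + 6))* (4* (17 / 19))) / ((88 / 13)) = 301223 / 1128600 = 0.27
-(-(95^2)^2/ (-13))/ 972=-81450625/ 12636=-6445.92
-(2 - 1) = -1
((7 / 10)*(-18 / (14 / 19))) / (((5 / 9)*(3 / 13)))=-6669 / 50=-133.38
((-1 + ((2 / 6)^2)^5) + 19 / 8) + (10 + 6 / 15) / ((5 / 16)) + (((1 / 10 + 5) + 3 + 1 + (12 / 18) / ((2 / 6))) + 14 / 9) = 558728399 / 11809800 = 47.31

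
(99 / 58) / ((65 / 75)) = 1485 / 754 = 1.97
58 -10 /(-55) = 640 /11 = 58.18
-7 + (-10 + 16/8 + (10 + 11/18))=-79/18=-4.39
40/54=20/27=0.74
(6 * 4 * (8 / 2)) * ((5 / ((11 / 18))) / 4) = 2160 / 11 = 196.36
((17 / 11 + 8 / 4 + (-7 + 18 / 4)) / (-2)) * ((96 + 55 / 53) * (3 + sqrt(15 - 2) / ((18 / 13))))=-354867 / 2332 - 1537757 * sqrt(13) / 41976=-284.26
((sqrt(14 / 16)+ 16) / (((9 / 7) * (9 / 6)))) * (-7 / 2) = -784 / 27-49 * sqrt(14) / 108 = -30.73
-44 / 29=-1.52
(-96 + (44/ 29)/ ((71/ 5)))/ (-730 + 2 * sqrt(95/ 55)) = 49361 * sqrt(209)/ 1508686952 + 198184415/ 1508686952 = 0.13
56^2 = 3136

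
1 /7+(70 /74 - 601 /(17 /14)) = -2174432 /4403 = -493.85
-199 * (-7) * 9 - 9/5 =62676/5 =12535.20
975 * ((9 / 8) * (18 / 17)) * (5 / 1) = 5806.99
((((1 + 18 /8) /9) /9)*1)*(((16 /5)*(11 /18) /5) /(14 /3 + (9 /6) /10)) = 1144 /351135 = 0.00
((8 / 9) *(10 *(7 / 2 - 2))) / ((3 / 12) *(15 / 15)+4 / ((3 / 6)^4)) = 160 / 771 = 0.21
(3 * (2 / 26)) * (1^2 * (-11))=-33 / 13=-2.54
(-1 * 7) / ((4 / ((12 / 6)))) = -7 / 2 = -3.50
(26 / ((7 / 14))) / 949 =4 / 73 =0.05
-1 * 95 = -95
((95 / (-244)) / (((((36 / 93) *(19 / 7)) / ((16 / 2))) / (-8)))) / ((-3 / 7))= -30380 / 549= -55.34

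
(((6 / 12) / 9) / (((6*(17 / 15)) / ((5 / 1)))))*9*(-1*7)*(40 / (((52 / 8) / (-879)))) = 3076500 / 221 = 13920.81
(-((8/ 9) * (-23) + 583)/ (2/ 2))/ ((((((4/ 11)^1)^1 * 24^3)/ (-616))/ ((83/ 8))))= 355933963/ 497664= 715.21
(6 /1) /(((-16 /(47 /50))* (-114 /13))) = 0.04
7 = 7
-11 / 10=-1.10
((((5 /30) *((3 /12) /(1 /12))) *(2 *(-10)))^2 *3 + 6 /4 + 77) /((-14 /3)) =-2271 /28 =-81.11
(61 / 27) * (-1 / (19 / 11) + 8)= 2867 / 171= 16.77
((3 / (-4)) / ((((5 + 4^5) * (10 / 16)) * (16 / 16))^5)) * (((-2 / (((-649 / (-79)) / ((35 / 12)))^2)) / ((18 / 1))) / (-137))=-3195392 / 4585265965393516092949875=-0.00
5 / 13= 0.38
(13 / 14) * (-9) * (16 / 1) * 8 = -7488 / 7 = -1069.71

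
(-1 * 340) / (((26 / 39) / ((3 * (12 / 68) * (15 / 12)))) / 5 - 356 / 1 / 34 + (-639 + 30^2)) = -3901500 / 2877137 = -1.36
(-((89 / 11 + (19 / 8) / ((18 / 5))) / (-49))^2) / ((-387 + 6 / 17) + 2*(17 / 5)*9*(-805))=3266164457 / 5085033779992320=0.00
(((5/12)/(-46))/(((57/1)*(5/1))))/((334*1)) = -1/10508976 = -0.00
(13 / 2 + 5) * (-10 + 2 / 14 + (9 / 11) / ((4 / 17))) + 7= -40883 / 616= -66.37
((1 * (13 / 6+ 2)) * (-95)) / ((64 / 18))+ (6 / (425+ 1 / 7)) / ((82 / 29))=-9055469 / 81344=-111.32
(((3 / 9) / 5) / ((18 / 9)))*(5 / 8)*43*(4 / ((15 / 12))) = 43 / 15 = 2.87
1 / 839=0.00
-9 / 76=-0.12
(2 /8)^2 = 1 /16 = 0.06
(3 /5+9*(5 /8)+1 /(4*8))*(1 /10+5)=51051 /1600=31.91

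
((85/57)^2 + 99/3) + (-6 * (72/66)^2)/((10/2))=66430274/1965645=33.80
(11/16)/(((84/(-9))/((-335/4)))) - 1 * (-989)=1783343/1792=995.17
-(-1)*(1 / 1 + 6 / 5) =11 / 5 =2.20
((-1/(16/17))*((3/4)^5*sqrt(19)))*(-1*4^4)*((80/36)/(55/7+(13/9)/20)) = 722925*sqrt(19)/39964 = 78.85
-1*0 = 0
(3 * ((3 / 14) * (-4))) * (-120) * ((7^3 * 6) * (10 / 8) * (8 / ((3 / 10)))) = 21168000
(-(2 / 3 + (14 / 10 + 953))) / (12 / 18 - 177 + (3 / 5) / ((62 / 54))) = 222053 / 40876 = 5.43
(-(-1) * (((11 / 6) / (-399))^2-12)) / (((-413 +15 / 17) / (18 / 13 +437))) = 6663100325813 / 521989512408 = 12.76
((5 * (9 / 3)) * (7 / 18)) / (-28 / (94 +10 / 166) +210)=39035 / 1403268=0.03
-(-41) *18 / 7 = 738 / 7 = 105.43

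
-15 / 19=-0.79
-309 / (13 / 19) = -5871 / 13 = -451.62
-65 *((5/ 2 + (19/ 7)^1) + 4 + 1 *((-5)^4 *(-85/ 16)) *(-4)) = -24188645/ 28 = -863880.18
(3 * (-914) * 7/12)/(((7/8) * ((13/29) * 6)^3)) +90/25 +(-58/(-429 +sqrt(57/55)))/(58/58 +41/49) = -45170070112529/500365552635 +1421 * sqrt(3135)/455498910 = -90.27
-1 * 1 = -1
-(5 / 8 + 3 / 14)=-47 / 56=-0.84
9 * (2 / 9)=2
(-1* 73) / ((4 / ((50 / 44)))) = -1825 / 88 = -20.74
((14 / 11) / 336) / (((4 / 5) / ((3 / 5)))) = 1 / 352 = 0.00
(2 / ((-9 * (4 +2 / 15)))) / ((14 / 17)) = -0.07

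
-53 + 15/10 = -103/2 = -51.50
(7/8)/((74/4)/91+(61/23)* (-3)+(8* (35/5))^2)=14651/52379364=0.00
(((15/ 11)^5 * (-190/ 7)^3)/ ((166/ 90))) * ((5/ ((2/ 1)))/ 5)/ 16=-29298111328125/ 18339843676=-1597.51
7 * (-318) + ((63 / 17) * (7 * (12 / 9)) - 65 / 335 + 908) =-1462027 / 1139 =-1283.61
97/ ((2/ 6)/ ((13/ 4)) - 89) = -3783/ 3467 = -1.09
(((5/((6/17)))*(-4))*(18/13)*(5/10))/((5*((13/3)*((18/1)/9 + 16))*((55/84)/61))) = -87108/9295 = -9.37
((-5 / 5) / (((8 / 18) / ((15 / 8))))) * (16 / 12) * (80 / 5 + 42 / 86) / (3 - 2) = -92.75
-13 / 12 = -1.08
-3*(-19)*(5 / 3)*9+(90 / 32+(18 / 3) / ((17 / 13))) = 234573 / 272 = 862.40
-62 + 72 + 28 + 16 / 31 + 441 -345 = 4170 / 31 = 134.52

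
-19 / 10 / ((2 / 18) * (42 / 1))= -57 / 140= -0.41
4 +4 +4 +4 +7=23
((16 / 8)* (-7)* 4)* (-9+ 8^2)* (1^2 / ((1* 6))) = -1540 / 3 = -513.33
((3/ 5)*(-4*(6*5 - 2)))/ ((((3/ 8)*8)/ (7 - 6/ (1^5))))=-112/ 5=-22.40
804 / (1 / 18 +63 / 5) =1080 / 17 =63.53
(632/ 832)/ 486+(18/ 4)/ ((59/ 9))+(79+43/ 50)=6005046989/ 74552400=80.55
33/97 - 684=-66315/97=-683.66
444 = 444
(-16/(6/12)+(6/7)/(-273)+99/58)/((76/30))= -16789875/1403948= -11.96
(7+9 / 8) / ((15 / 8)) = 13 / 3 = 4.33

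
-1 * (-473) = 473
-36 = -36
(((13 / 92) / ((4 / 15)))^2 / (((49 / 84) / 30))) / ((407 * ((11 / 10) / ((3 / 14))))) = 25666875 / 3713546144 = 0.01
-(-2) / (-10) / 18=-1 / 90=-0.01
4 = 4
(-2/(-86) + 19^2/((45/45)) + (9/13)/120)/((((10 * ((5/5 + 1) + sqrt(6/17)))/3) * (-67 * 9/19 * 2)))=-2607452707/2786503200 + 153379571 * sqrt(102)/5573006400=-0.66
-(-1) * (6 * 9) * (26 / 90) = 78 / 5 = 15.60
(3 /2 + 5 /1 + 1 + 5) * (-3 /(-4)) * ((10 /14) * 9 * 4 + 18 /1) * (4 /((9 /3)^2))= 1275 /7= 182.14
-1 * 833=-833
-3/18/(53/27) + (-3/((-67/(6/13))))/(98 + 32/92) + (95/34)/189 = -3909280406/55917288063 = -0.07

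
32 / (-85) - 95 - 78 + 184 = 903 / 85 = 10.62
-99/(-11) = 9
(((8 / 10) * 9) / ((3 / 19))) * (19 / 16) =1083 / 20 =54.15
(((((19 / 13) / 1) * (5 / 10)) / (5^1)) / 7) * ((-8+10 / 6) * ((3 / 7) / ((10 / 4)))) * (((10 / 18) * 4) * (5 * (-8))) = 11552 / 5733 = 2.02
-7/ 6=-1.17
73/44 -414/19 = -16829/836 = -20.13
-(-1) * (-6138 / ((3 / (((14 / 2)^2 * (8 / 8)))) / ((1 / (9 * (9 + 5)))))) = -2387 / 3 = -795.67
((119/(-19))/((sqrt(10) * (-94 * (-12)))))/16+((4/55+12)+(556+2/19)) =593746/1045 -119 * sqrt(10)/3429120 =568.18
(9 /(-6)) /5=-3 /10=-0.30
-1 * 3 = -3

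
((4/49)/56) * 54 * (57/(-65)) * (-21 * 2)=9234/3185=2.90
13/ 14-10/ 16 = 0.30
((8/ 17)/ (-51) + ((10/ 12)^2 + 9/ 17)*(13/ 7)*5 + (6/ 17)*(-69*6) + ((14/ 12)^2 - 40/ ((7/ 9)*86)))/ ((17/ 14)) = -23312946/ 211259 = -110.35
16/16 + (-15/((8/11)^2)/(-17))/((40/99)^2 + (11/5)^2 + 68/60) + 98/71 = 308048027777/116151328768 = 2.65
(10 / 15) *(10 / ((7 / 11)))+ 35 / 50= 2347 / 210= 11.18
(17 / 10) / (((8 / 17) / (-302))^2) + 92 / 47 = 5265016431 / 7520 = 700135.16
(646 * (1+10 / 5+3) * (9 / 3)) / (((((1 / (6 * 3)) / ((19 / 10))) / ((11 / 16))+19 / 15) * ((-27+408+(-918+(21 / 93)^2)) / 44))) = -578029362570 / 794200813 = -727.81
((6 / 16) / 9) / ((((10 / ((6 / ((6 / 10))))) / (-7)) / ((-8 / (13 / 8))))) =56 / 39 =1.44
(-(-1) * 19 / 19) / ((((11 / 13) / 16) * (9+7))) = 1.18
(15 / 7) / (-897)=-5 / 2093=-0.00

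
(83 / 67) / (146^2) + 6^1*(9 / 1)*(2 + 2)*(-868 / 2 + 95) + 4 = -73220.00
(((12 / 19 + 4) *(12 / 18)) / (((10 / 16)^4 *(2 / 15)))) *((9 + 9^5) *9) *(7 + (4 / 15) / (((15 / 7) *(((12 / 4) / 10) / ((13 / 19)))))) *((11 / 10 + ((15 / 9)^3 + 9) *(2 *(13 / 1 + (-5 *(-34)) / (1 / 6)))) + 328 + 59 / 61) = 10367271457615862530048 / 619340625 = 16739207859351.81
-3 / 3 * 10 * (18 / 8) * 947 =-42615 / 2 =-21307.50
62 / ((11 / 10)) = 620 / 11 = 56.36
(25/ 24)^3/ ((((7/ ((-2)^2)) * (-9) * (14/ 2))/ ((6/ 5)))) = -3125/ 254016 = -0.01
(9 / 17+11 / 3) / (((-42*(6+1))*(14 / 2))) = -107 / 52479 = -0.00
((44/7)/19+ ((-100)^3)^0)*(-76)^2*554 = 29809632/7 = 4258518.86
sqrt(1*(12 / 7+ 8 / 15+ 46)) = sqrt(531930) / 105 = 6.95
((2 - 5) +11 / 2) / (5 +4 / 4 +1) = 5 / 14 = 0.36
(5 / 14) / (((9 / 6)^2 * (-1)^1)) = -0.16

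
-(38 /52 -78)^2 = -4036081 /676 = -5970.53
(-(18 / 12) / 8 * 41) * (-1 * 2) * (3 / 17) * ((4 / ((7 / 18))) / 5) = 3321 / 595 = 5.58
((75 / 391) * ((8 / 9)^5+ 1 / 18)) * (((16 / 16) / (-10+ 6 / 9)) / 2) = -106025 / 16901136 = -0.01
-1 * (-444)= 444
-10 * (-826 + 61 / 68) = 280535 / 34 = 8251.03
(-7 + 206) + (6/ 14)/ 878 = 1223057/ 6146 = 199.00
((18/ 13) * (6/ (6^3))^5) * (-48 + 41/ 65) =-3079/ 2838551040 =-0.00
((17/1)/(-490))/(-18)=17/8820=0.00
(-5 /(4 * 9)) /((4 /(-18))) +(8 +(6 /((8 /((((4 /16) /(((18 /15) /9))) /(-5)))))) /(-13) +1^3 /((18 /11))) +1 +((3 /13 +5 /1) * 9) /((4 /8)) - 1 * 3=379685 /3744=101.41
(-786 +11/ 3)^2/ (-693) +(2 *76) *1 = -4560385/ 6237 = -731.18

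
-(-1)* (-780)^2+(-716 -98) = 607586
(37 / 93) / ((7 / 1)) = 37 / 651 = 0.06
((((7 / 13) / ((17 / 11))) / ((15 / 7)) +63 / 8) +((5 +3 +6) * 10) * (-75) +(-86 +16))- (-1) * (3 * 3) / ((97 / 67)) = -27154023011 / 2572440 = -10555.75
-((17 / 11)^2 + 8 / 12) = -1109 / 363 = -3.06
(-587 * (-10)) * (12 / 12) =5870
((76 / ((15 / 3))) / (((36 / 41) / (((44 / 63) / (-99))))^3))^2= 27436602096016 / 441462093701416239663225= 0.00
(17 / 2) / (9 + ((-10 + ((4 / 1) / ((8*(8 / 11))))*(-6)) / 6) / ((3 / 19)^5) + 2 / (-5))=-495720 / 1398494383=-0.00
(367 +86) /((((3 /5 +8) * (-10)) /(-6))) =1359 /43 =31.60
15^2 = 225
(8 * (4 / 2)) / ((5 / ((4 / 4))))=16 / 5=3.20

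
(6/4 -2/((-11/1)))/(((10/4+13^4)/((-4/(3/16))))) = -2368/1885191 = -0.00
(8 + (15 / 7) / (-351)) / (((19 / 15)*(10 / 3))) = 6547 / 3458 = 1.89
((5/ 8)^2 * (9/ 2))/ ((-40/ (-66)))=2.90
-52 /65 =-4 /5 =-0.80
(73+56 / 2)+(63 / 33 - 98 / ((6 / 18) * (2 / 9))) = -13421 / 11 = -1220.09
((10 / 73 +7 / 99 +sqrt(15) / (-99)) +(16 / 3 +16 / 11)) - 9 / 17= 794426 / 122859 - sqrt(15) / 99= 6.43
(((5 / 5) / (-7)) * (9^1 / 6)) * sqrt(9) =-9 / 14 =-0.64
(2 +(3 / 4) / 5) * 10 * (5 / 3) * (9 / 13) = 24.81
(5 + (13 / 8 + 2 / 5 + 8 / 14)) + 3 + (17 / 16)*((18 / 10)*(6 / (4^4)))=152553 / 14336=10.64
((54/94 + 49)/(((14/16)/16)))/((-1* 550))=-29824/18095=-1.65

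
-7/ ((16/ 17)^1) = -119/ 16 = -7.44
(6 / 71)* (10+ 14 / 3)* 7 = 616 / 71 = 8.68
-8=-8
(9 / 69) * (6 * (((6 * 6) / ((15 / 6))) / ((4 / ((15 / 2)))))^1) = 486 / 23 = 21.13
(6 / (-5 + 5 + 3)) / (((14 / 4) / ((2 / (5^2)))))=8 / 175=0.05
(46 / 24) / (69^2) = 1 / 2484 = 0.00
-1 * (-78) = 78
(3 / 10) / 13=3 / 130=0.02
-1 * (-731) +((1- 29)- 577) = 126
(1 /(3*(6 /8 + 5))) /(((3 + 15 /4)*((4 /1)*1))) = 4 /1863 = 0.00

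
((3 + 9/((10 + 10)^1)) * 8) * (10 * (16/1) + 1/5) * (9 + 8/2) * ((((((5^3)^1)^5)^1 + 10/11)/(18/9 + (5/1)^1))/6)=16079644775869623/385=41765311106154.86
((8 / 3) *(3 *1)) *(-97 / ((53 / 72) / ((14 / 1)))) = -782208 / 53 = -14758.64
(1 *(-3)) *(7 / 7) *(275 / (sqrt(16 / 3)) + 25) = -825 *sqrt(3) / 4 - 75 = -432.24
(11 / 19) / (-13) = -0.04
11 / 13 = 0.85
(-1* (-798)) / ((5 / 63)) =50274 / 5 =10054.80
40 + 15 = 55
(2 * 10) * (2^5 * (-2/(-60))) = 64/3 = 21.33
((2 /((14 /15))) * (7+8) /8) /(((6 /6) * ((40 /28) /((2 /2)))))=45 /16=2.81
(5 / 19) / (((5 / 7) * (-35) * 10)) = -1 / 950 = -0.00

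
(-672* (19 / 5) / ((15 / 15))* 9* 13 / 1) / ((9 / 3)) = -497952 / 5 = -99590.40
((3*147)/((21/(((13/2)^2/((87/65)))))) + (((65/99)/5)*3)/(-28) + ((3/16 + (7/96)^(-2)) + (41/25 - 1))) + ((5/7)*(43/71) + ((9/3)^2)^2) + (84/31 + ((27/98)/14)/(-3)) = 270473188000781/288992180400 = 935.92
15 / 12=5 / 4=1.25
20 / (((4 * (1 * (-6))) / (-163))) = 815 / 6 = 135.83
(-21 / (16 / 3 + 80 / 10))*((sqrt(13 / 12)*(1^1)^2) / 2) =-21*sqrt(39) / 160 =-0.82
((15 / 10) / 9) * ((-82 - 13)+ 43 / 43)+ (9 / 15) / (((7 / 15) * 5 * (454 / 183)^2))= -338156617 / 21642180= -15.62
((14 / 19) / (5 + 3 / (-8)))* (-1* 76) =-448 / 37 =-12.11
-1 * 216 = -216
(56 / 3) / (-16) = -7 / 6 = -1.17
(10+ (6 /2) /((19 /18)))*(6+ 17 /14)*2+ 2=24910 /133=187.29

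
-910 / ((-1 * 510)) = 91 / 51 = 1.78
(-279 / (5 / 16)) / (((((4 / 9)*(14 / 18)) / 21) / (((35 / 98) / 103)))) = -135594 / 721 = -188.06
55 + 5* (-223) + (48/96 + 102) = -1915/2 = -957.50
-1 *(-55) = 55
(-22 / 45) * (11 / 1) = -242 / 45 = -5.38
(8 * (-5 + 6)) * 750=6000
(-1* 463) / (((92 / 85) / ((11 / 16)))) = -432905 / 1472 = -294.09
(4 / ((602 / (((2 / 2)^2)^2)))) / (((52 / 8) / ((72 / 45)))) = 32 / 19565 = 0.00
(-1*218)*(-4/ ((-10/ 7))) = -3052/ 5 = -610.40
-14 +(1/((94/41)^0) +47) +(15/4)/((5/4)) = 37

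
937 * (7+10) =15929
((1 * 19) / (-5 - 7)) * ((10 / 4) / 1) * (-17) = 1615 / 24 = 67.29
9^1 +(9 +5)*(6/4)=30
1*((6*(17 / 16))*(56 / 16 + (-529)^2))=28544139 / 16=1784008.69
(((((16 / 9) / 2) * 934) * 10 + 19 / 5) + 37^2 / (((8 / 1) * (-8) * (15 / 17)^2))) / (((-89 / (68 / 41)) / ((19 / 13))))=-2961936809 / 13136400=-225.48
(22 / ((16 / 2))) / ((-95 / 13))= -143 / 380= -0.38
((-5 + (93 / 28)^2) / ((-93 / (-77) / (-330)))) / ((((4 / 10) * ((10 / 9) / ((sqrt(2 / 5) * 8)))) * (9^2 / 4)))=-572209 * sqrt(10) / 1953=-926.51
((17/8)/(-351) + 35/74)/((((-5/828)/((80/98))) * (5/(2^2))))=-17852048/353535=-50.50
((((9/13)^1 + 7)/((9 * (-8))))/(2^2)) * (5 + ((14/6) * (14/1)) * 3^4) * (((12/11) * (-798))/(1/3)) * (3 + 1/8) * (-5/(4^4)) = -11286.69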